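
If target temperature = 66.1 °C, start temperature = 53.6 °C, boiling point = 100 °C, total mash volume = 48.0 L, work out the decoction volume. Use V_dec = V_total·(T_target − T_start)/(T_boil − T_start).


V_dec = 48.0·(66.1 − 53.6)/(100 − 53.6)

12.9310 L


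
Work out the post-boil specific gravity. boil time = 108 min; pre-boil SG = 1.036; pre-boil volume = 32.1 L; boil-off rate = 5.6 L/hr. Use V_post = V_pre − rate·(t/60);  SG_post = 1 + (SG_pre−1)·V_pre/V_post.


V_post = 32.1 − 5.6·(108/60) = 22.0200
SG_post = 1 + (1.036 − 1)·32.1/22.0200

1.0525


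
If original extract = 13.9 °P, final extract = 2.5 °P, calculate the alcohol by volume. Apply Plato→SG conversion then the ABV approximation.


SG = 259/(259 − P);  ABV = (OG − FG)·131.25
OG = 259/(259 − 13.9) = 1.0567
FG = 259/(259 − 2.5) = 1.0097
ABV = (1.0567 − 1.0097)·131.25

6.1642 % ABV


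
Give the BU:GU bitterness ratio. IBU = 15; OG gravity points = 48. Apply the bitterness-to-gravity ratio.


BU:GU = IBU / OG_points
BU:GU = 15 / 48

0.3125


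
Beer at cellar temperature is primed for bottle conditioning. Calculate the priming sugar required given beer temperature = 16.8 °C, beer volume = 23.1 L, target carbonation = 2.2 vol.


residual = 14.695·(0.01821 + 0.09011·e^(−0.04·T));  sugar = (target − residual)·4.0·V
residual = 14.695·(0.01821 + 0.09011·e^(−0.04·16.8)) = 0.9438
sugar = (2.2 − 0.9438)·4.0·23.1

116.0702 g


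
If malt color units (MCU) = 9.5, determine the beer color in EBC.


SRM = 1.4922·MCU^0.6859;  EBC = SRM·1.97
SRM = 1.4922·9.5^0.6859 = 6.9895
EBC = 6.9895·1.97

13.7694 EBC


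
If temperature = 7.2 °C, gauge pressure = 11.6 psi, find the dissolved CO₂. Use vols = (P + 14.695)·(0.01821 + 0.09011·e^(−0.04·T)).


vols = (11.6 + 14.695)·(0.01821 + 0.09011·e^(−0.04·7.2))

2.2553 volumes


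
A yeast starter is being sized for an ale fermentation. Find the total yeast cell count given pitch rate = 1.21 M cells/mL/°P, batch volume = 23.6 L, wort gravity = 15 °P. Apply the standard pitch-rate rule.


cells (billions) = rate · V_L · °P
cells = 1.21 · 23.6 · 15

428.3400 billion cells


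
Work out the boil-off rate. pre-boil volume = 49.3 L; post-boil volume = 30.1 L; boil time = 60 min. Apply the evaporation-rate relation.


rate = (V_pre − V_post) / (t_min/60)
rate = (49.3 − 30.1) / (60/60)

19.2000 L/hr


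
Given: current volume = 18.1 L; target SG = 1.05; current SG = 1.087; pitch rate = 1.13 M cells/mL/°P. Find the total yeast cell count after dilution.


V_w = V·((SG_c−1)/(SG_t−1)−1);  °P = 259 − 259/SG_t;  cells = rate·(V+V_w)·°P
V_w = 18.1·((1.087−1)/(1.05−1)−1) = 13.3940
V_final = 18.1 + 13.3940 = 31.4940
°P = 259 − 259/1.05 = 12.3333
cells = 1.13·31.4940·12.3333

438.9214 billion cells


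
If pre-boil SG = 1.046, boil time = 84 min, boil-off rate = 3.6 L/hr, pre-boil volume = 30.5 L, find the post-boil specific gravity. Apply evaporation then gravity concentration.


V_post = V_pre − rate·(t/60);  SG_post = 1 + (SG_pre−1)·V_pre/V_post
V_post = 30.5 − 3.6·(84/60) = 25.4600
SG_post = 1 + (1.046 − 1)·30.5/25.4600

1.0551


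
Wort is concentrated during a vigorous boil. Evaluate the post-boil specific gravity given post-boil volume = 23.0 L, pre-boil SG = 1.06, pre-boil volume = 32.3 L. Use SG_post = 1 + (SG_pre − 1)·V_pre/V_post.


pts_pre = (1.06 − 1)·1000 = 60.0000
pts_post = 60.0000·32.3/23.0 = 84.2609
SG_post = 1 + 84.2609/1000

1.0843


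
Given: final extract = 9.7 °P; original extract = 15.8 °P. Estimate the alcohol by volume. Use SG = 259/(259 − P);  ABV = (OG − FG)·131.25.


OG = 259/(259 − 15.8) = 1.0650
FG = 259/(259 − 9.7) = 1.0389
ABV = (1.0650 − 1.0389)·131.25

3.4201 % ABV


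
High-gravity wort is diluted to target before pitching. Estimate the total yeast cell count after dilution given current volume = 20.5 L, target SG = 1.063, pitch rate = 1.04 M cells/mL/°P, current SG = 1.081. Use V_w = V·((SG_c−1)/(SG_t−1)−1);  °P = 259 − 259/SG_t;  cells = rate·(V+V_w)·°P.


V_w = 20.5·((1.081−1)/(1.063−1)−1) = 5.8571
V_final = 20.5 + 5.8571 = 26.3571
°P = 259 − 259/1.063 = 15.3500
cells = 1.04·26.3571·15.3500

420.7641 billion cells


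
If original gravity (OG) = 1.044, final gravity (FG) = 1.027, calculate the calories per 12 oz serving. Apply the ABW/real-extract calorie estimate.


ABW = (OG−FG)·131.25·0.79/FG;  °P = 259 − 259/SG (for OG→OE and FG→AE);  RE = 0.1808·OE + 0.8192·AE;  Cal = (6.9·ABW + 4·(RE−0.1))·FG·3.55
ABW = (1.044 − 1.027)·131.25·0.79/1.027 = 1.7163
OE = 259 − 259/1.044 = 10.9157 °P
AE = 259 − 259/1.027 = 6.8092 °P
RE = 0.1808·10.9157 + 0.8192·6.8092 = 7.5516 °P
Cal = (6.9·1.7163 + 4·(7.5516−0.1))·1.027·3.55

151.8470 kcal


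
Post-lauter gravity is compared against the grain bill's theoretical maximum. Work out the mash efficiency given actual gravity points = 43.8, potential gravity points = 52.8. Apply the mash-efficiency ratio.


efficiency = actual / potential × 100
efficiency = 43.8 / 52.8 × 100

82.9545 %


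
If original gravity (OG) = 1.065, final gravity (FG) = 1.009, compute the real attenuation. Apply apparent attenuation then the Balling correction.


AA = (OG−FG)/(OG−1)·100;  RA = AA·0.8192
AA = (1.065 − 1.009)/(1.065 − 1)·100 = 86.1538
RA = 86.1538·0.8192

70.5772 %


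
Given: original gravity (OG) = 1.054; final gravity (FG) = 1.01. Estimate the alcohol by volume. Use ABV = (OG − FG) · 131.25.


ABV = (1.054 − 1.01) · 131.25

5.7750 % ABV


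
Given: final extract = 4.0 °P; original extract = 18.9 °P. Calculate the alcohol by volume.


SG = 259/(259 − P);  ABV = (OG − FG)·131.25
OG = 259/(259 − 18.9) = 1.0787
FG = 259/(259 − 4.0) = 1.0157
ABV = (1.0787 − 1.0157)·131.25

8.2728 % ABV


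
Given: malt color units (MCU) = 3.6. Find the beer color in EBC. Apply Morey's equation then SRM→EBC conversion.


SRM = 1.4922·MCU^0.6859;  EBC = SRM·1.97
SRM = 1.4922·3.6^0.6859 = 3.5925
EBC = 3.5925·1.97

7.0772 EBC


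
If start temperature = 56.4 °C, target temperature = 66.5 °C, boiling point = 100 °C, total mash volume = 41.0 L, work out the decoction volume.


V_dec = V_total·(T_target − T_start)/(T_boil − T_start)
V_dec = 41.0·(66.5 − 56.4)/(100 − 56.4)

9.4977 L


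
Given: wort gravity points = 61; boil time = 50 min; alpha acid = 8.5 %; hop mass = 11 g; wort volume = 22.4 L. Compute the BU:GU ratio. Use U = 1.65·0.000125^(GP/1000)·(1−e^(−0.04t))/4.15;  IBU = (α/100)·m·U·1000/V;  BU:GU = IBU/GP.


U = 1.65·0.000125^(61/1000)·(1−e^(−0.04·50))/4.15 = 0.1987
IBU = (8.5/100)·11·0.1987·1000/22.4 = 8.2939
BU:GU = 8.2939/61

0.1360


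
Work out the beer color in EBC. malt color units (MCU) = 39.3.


SRM = 1.4922·MCU^0.6859;  EBC = SRM·1.97
SRM = 1.4922·39.3^0.6859 = 18.5106
EBC = 18.5106·1.97

36.4659 EBC


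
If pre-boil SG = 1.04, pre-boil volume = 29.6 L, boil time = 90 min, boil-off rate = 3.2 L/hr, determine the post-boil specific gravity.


V_post = V_pre − rate·(t/60);  SG_post = 1 + (SG_pre−1)·V_pre/V_post
V_post = 29.6 − 3.2·(90/60) = 24.8000
SG_post = 1 + (1.04 − 1)·29.6/24.8000

1.0477


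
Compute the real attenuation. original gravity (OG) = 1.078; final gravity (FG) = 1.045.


AA = (OG−FG)/(OG−1)·100;  RA = AA·0.8192
AA = (1.078 − 1.045)/(1.078 − 1)·100 = 42.3077
RA = 42.3077·0.8192

34.6585 %


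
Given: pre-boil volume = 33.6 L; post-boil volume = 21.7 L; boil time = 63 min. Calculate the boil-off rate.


rate = (V_pre − V_post) / (t_min/60)
rate = (33.6 − 21.7) / (63/60)

11.3333 L/hr


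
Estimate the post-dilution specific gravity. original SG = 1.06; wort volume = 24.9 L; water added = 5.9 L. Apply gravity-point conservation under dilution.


SG_new = 1 + (SG_old − 1)·V_old/(V_old + V_water)
pts = (1.06 − 1)·1000·24.9/(24.9 + 5.9) = 48.5065
SG_new = 1 + 48.5065/1000

1.0485


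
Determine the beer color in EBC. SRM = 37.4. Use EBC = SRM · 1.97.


EBC = 37.4 · 1.97

73.6780 EBC


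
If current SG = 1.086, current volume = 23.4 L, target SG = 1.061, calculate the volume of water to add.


V_water = V·((SG_curr − 1)/(SG_target − 1) − 1)
V_water = 23.4·((1.086 − 1)/(1.061 − 1) − 1)

9.5902 L


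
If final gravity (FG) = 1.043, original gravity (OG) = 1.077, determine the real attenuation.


AA = (OG−FG)/(OG−1)·100;  RA = AA·0.8192
AA = (1.077 − 1.043)/(1.077 − 1)·100 = 44.1558
RA = 44.1558·0.8192

36.1725 %


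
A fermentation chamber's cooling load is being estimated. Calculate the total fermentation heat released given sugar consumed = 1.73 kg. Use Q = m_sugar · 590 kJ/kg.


Q = 1.73 · 590

1020.7000 kJ


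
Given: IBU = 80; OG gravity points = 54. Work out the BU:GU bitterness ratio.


BU:GU = IBU / OG_points
BU:GU = 80 / 54

1.4815


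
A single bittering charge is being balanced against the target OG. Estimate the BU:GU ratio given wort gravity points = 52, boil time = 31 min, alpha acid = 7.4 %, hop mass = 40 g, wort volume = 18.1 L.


U = 1.65·0.000125^(GP/1000)·(1−e^(−0.04t))/4.15;  IBU = (α/100)·m·U·1000/V;  BU:GU = IBU/GP
U = 1.65·0.000125^(52/1000)·(1−e^(−0.04·31))/4.15 = 0.1771
IBU = (7.4/100)·40·0.1771·1000/18.1 = 28.9550
BU:GU = 28.9550/52

0.5568


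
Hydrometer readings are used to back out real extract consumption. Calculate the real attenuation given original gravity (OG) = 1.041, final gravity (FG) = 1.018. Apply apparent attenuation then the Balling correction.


AA = (OG−FG)/(OG−1)·100;  RA = AA·0.8192
AA = (1.041 − 1.018)/(1.041 − 1)·100 = 56.0976
RA = 56.0976·0.8192

45.9551 %


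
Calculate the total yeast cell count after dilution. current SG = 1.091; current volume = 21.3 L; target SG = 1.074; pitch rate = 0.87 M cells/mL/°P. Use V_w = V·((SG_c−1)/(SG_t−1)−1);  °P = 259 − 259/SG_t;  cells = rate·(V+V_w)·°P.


V_w = 21.3·((1.091−1)/(1.074−1)−1) = 4.8932
V_final = 21.3 + 4.8932 = 26.1932
°P = 259 − 259/1.074 = 17.8454
cells = 0.87·26.1932·17.8454

406.6640 billion cells


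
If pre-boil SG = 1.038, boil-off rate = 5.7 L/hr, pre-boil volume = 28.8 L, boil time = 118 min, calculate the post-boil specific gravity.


V_post = V_pre − rate·(t/60);  SG_post = 1 + (SG_pre−1)·V_pre/V_post
V_post = 28.8 − 5.7·(118/60) = 17.5900
SG_post = 1 + (1.038 − 1)·28.8/17.5900

1.0622


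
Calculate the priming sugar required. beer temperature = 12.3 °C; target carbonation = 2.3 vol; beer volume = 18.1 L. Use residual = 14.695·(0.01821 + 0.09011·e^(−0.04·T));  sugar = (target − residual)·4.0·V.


residual = 14.695·(0.01821 + 0.09011·e^(−0.04·12.3)) = 1.0772
sugar = (2.3 − 1.0772)·4.0·18.1

88.5311 g


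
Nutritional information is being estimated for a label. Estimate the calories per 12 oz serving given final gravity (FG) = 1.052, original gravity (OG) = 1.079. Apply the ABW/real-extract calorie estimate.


ABW = (OG−FG)·131.25·0.79/FG;  °P = 259 − 259/SG (for OG→OE and FG→AE);  RE = 0.1808·OE + 0.8192·AE;  Cal = (6.9·ABW + 4·(RE−0.1))·FG·3.55
ABW = (1.079 − 1.052)·131.25·0.79/1.052 = 2.6612
OE = 259 − 259/1.079 = 18.9629 °P
AE = 259 − 259/1.052 = 12.8023 °P
RE = 0.1808·18.9629 + 0.8192·12.8023 = 13.9161 °P
Cal = (6.9·2.6612 + 4·(13.9161−0.1))·1.052·3.55

274.9661 kcal


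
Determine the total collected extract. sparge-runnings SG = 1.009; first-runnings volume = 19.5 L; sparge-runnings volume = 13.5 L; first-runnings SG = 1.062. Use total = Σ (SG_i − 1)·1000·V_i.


first = (1.062 − 1)·1000·19.5 = 1209.0000
sparge = (1.009 − 1)·1000·13.5 = 121.5000
total = 1209.0000 + 121.5000

1330.5000 gravity·L


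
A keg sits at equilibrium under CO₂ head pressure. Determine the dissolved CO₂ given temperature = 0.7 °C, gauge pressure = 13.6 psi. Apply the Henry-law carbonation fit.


vols = (P + 14.695)·(0.01821 + 0.09011·e^(−0.04·T))
vols = (13.6 + 14.695)·(0.01821 + 0.09011·e^(−0.04·0.7))

2.9945 volumes


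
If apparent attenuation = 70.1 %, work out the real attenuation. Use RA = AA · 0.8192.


RA = 70.1 · 0.8192

57.4259 %


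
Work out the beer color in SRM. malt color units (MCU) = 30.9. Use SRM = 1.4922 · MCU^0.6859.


SRM = 1.4922 · 30.9^0.6859

15.6960 SRM


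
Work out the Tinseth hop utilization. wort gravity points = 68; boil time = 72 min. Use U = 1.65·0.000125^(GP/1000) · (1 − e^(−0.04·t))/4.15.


bigness = 1.65·0.000125^(68/1000) = 0.8955
boil_factor = (1 − e^(−0.04·72))/4.15 = 0.2274
U = 0.8955 · 0.2274

0.2037


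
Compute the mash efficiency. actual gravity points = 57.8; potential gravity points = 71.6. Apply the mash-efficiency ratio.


efficiency = actual / potential × 100
efficiency = 57.8 / 71.6 × 100

80.7263 %


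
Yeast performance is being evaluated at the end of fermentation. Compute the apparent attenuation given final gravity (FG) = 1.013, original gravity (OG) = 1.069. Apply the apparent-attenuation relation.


AA = (OG − FG)/(OG − 1) · 100
AA = (1.069 − 1.013)/(1.069 − 1) · 100

81.1594 %


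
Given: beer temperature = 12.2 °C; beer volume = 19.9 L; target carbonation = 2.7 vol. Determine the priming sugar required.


residual = 14.695·(0.01821 + 0.09011·e^(−0.04·T));  sugar = (target − residual)·4.0·V
residual = 14.695·(0.01821 + 0.09011·e^(−0.04·12.2)) = 1.0804
sugar = (2.7 − 1.0804)·4.0·19.9

128.9170 g


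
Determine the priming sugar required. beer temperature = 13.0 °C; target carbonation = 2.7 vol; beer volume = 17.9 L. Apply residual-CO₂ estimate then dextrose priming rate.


residual = 14.695·(0.01821 + 0.09011·e^(−0.04·T));  sugar = (target − residual)·4.0·V
residual = 14.695·(0.01821 + 0.09011·e^(−0.04·13.0)) = 1.0548
sugar = (2.7 − 1.0548)·4.0·17.9

117.7934 g


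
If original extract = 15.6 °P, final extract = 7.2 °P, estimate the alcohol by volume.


SG = 259/(259 − P);  ABV = (OG − FG)·131.25
OG = 259/(259 − 15.6) = 1.0641
FG = 259/(259 − 7.2) = 1.0286
ABV = (1.0641 − 1.0286)·131.25

4.6591 % ABV


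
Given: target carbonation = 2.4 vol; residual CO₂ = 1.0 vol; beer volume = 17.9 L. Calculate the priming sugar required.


sugar = (target − residual)·4.0·V
sugar = (2.4 − 1.0)·4.0·17.9

100.2400 g


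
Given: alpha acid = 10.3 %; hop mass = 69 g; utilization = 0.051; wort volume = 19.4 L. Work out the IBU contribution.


IBU = (α/100)·mass·U·1000 / V
IBU = (10.3/100)·69·0.051·1000 / 19.4

18.6834 IBU


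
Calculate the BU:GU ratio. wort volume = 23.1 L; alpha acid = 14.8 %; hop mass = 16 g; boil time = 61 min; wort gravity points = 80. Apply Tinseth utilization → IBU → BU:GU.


U = 1.65·0.000125^(GP/1000)·(1−e^(−0.04t))/4.15;  IBU = (α/100)·m·U·1000/V;  BU:GU = IBU/GP
U = 1.65·0.000125^(80/1000)·(1−e^(−0.04·61))/4.15 = 0.1768
IBU = (14.8/100)·16·0.1768·1000/23.1 = 18.1281
BU:GU = 18.1281/80

0.2266


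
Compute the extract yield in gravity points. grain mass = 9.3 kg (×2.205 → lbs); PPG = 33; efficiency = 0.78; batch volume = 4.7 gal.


points = lbs × PPG × eff / vol
lbs = 9.3 × 2.205 = 20.5065
points = 20.5065 × 33 × 0.78 / 4.7

112.3058 points


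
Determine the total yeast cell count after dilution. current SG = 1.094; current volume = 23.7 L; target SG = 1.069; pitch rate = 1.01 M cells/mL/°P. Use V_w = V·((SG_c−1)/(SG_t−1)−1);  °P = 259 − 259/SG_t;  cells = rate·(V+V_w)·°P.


V_w = 23.7·((1.094−1)/(1.069−1)−1) = 8.5870
V_final = 23.7 + 8.5870 = 32.2870
°P = 259 − 259/1.069 = 16.7175
cells = 1.01·32.2870·16.7175

545.1545 billion cells


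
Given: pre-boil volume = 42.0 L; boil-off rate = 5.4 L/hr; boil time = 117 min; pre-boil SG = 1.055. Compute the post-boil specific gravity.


V_post = V_pre − rate·(t/60);  SG_post = 1 + (SG_pre−1)·V_pre/V_post
V_post = 42.0 − 5.4·(117/60) = 31.4700
SG_post = 1 + (1.055 − 1)·42.0/31.4700

1.0734


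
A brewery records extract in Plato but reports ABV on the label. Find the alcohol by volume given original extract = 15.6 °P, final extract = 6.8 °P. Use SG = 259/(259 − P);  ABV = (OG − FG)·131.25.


OG = 259/(259 − 15.6) = 1.0641
FG = 259/(259 − 6.8) = 1.0270
ABV = (1.0641 − 1.0270)·131.25

4.8732 % ABV


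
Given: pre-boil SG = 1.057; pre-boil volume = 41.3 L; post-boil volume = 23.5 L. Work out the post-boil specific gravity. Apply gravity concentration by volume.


SG_post = 1 + (SG_pre − 1)·V_pre/V_post
pts_pre = (1.057 − 1)·1000 = 57.0000
pts_post = 57.0000·41.3/23.5 = 100.1745
SG_post = 1 + 100.1745/1000

1.1002


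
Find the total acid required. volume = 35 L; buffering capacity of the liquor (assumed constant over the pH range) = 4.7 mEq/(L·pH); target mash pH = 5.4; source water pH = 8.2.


acid = buffering capacity · (pH_source − pH_target) · V
acid = 4.7 · (8.2 − 5.4) · 35

460.6000 mEq


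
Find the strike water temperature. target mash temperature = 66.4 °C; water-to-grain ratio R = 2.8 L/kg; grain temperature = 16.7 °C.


T_strike = (0.41/R)·(T_mash − T_grain) + T_mash
T_strike = (0.41/2.8)·(66.4 − 16.7) + 66.4

73.6775 °C


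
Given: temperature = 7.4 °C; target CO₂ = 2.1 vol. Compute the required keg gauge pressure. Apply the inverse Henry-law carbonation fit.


psi = vols/(0.01821 + 0.09011·e^(−0.04·T)) − 14.695
psi = 2.1/(0.01821 + 0.09011·e^(−0.04·7.4)) − 14.695

9.9434 psi


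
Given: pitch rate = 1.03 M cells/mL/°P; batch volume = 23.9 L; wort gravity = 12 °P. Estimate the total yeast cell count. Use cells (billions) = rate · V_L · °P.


cells = 1.03 · 23.9 · 12

295.4040 billion cells


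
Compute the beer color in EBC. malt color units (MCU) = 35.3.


SRM = 1.4922·MCU^0.6859;  EBC = SRM·1.97
SRM = 1.4922·35.3^0.6859 = 17.1967
EBC = 17.1967·1.97

33.8775 EBC


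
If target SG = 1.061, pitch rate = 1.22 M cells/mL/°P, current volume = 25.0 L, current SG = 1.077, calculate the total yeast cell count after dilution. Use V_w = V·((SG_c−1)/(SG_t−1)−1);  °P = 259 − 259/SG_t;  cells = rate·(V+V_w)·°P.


V_w = 25.0·((1.077−1)/(1.061−1)−1) = 6.5574
V_final = 25.0 + 6.5574 = 31.5574
°P = 259 − 259/1.061 = 14.8907
cells = 1.22·31.5574·14.8907

573.2908 billion cells


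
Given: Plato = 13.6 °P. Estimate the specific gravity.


SG = 259/(259 − P)
SG = 259/(259 − 13.6)

1.0554


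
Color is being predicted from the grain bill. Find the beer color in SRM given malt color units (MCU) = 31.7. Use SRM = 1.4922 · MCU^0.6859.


SRM = 1.4922 · 31.7^0.6859

15.9736 SRM


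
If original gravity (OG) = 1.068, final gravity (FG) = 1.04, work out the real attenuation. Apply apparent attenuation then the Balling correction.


AA = (OG−FG)/(OG−1)·100;  RA = AA·0.8192
AA = (1.068 − 1.04)/(1.068 − 1)·100 = 41.1765
RA = 41.1765·0.8192

33.7318 %


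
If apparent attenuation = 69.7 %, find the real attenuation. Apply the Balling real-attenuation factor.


RA = AA · 0.8192
RA = 69.7 · 0.8192

57.0982 %


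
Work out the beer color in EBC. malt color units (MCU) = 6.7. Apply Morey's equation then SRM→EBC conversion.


SRM = 1.4922·MCU^0.6859;  EBC = SRM·1.97
SRM = 1.4922·6.7^0.6859 = 5.5009
EBC = 5.5009·1.97

10.8367 EBC


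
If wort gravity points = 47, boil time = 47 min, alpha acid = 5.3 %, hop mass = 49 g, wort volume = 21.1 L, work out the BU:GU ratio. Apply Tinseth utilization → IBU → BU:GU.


U = 1.65·0.000125^(GP/1000)·(1−e^(−0.04t))/4.15;  IBU = (α/100)·m·U·1000/V;  BU:GU = IBU/GP
U = 1.65·0.000125^(47/1000)·(1−e^(−0.04·47))/4.15 = 0.2208
IBU = (5.3/100)·49·0.2208·1000/21.1 = 27.1815
BU:GU = 27.1815/47

0.5783


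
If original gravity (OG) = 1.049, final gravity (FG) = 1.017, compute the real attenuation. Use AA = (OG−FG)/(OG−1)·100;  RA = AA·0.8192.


AA = (1.049 − 1.017)/(1.049 − 1)·100 = 65.3061
RA = 65.3061·0.8192

53.4988 %


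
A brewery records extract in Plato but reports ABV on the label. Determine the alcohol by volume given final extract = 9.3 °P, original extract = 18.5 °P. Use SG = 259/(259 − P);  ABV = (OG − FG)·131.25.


OG = 259/(259 − 18.5) = 1.0769
FG = 259/(259 − 9.3) = 1.0372
ABV = (1.0769 − 1.0372)·131.25

5.2078 % ABV


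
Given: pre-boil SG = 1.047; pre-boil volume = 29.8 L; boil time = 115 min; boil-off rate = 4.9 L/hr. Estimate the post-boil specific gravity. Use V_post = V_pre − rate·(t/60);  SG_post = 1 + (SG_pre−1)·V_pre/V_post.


V_post = 29.8 − 4.9·(115/60) = 20.4083
SG_post = 1 + (1.047 − 1)·29.8/20.4083

1.0686


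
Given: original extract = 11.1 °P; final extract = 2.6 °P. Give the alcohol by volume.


SG = 259/(259 − P);  ABV = (OG − FG)·131.25
OG = 259/(259 − 11.1) = 1.0448
FG = 259/(259 − 2.6) = 1.0101
ABV = (1.0448 − 1.0101)·131.25

4.5459 % ABV


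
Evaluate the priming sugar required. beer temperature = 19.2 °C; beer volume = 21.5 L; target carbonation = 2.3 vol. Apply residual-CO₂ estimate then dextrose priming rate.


residual = 14.695·(0.01821 + 0.09011·e^(−0.04·T));  sugar = (target − residual)·4.0·V
residual = 14.695·(0.01821 + 0.09011·e^(−0.04·19.2)) = 0.8819
sugar = (2.3 − 0.8819)·4.0·21.5

121.9540 g


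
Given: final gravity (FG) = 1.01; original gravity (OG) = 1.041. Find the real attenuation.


AA = (OG−FG)/(OG−1)·100;  RA = AA·0.8192
AA = (1.041 − 1.01)/(1.041 − 1)·100 = 75.6098
RA = 75.6098·0.8192

61.9395 %


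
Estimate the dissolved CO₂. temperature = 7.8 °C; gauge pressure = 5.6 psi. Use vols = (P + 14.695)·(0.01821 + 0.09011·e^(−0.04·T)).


vols = (5.6 + 14.695)·(0.01821 + 0.09011·e^(−0.04·7.8))

1.7082 volumes


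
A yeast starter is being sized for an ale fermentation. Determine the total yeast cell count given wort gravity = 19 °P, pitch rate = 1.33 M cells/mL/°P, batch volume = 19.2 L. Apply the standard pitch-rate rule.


cells (billions) = rate · V_L · °P
cells = 1.33 · 19.2 · 19

485.1840 billion cells


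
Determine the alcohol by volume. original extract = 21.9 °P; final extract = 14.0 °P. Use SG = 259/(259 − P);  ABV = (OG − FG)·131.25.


OG = 259/(259 − 21.9) = 1.0924
FG = 259/(259 − 14.0) = 1.0571
ABV = (1.0924 − 1.0571)·131.25

4.6230 % ABV


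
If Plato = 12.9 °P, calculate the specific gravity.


SG = 259/(259 − P)
SG = 259/(259 − 12.9)

1.0524


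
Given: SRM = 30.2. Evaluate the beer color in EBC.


EBC = SRM · 1.97
EBC = 30.2 · 1.97

59.4940 EBC


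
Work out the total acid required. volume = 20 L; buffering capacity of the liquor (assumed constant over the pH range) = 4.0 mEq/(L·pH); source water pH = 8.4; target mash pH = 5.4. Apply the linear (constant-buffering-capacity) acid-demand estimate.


acid = buffering capacity · (pH_source − pH_target) · V
acid = 4.0 · (8.4 − 5.4) · 20

240.0000 mEq


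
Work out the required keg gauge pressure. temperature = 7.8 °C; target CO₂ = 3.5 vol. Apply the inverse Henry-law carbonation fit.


psi = vols/(0.01821 + 0.09011·e^(−0.04·T)) − 14.695
psi = 3.5/(0.01821 + 0.09011·e^(−0.04·7.8)) − 14.695

26.8881 psi


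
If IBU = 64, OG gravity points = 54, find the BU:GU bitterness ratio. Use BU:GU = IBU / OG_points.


BU:GU = 64 / 54

1.1852


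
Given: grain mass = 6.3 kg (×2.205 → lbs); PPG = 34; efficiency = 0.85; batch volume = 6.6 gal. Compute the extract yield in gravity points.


points = lbs × PPG × eff / vol
lbs = 6.3 × 2.205 = 13.8915
points = 13.8915 × 34 × 0.85 / 6.6

60.8279 points


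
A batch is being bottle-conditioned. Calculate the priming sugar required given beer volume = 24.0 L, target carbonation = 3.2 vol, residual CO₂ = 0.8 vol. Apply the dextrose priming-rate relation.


sugar = (target − residual)·4.0·V
sugar = (3.2 − 0.8)·4.0·24.0

230.4000 g


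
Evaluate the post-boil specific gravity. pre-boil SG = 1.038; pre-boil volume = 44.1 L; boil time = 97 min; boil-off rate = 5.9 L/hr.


V_post = V_pre − rate·(t/60);  SG_post = 1 + (SG_pre−1)·V_pre/V_post
V_post = 44.1 − 5.9·(97/60) = 34.5617
SG_post = 1 + (1.038 − 1)·44.1/34.5617

1.0485


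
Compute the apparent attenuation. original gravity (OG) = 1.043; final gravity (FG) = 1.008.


AA = (OG − FG)/(OG − 1) · 100
AA = (1.043 − 1.008)/(1.043 − 1) · 100

81.3953 %


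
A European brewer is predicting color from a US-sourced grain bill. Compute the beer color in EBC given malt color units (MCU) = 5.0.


SRM = 1.4922·MCU^0.6859;  EBC = SRM·1.97
SRM = 1.4922·5.0^0.6859 = 4.5004
EBC = 4.5004·1.97

8.8658 EBC


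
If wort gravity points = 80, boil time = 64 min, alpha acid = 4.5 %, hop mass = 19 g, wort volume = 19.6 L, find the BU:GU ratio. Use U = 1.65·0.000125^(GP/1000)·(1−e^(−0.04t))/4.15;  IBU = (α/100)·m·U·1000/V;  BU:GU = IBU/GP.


U = 1.65·0.000125^(80/1000)·(1−e^(−0.04·64))/4.15 = 0.1788
IBU = (4.5/100)·19·0.1788·1000/19.6 = 7.7975
BU:GU = 7.7975/80

0.0975


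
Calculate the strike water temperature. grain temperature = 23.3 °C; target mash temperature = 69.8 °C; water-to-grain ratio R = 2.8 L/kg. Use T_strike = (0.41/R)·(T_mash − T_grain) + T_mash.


T_strike = (0.41/2.8)·(69.8 − 23.3) + 69.8

76.6089 °C


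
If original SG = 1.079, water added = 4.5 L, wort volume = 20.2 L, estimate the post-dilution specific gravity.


SG_new = 1 + (SG_old − 1)·V_old/(V_old + V_water)
pts = (1.079 − 1)·1000·20.2/(20.2 + 4.5) = 64.6073
SG_new = 1 + 64.6073/1000

1.0646


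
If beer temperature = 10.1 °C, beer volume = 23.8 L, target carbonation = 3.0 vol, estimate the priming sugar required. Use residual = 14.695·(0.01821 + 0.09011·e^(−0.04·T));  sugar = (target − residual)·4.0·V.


residual = 14.695·(0.01821 + 0.09011·e^(−0.04·10.1)) = 1.1517
sugar = (3.0 − 1.1517)·4.0·23.8

175.9612 g


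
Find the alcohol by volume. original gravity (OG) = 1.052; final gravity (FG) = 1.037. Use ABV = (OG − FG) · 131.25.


ABV = (1.052 − 1.037) · 131.25

1.9688 % ABV


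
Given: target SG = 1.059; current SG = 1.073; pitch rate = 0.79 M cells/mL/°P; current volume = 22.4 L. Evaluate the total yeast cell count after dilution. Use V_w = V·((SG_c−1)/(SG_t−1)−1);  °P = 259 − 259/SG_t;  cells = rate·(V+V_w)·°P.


V_w = 22.4·((1.073−1)/(1.059−1)−1) = 5.3153
V_final = 22.4 + 5.3153 = 27.7153
°P = 259 − 259/1.059 = 14.4297
cells = 0.79·27.7153·14.4297

315.9379 billion cells


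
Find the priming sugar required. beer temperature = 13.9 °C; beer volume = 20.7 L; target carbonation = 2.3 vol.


residual = 14.695·(0.01821 + 0.09011·e^(−0.04·T));  sugar = (target − residual)·4.0·V
residual = 14.695·(0.01821 + 0.09011·e^(−0.04·13.9)) = 1.0270
sugar = (2.3 − 1.0270)·4.0·20.7

105.4041 g


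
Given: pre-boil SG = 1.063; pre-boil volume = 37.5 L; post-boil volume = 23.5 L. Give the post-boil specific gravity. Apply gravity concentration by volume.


SG_post = 1 + (SG_pre − 1)·V_pre/V_post
pts_pre = (1.063 − 1)·1000 = 63.0000
pts_post = 63.0000·37.5/23.5 = 100.5319
SG_post = 1 + 100.5319/1000

1.1005


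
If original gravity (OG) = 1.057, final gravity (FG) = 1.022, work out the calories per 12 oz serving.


ABW = (OG−FG)·131.25·0.79/FG;  °P = 259 − 259/SG (for OG→OE and FG→AE);  RE = 0.1808·OE + 0.8192·AE;  Cal = (6.9·ABW + 4·(RE−0.1))·FG·3.55
ABW = (1.057 − 1.022)·131.25·0.79/1.022 = 3.5509
OE = 259 − 259/1.057 = 13.9669 °P
AE = 259 − 259/1.022 = 5.5753 °P
RE = 0.1808·13.9669 + 0.8192·5.5753 = 7.0925 °P
Cal = (6.9·3.5509 + 4·(7.0925−0.1))·1.022·3.55

190.3723 kcal


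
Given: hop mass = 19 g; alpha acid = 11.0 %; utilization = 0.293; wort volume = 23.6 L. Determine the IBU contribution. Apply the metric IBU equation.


IBU = (α/100)·mass·U·1000 / V
IBU = (11.0/100)·19·0.293·1000 / 23.6

25.9479 IBU


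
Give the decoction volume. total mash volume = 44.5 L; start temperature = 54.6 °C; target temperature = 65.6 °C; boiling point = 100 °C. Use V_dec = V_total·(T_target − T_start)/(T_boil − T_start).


V_dec = 44.5·(65.6 − 54.6)/(100 − 54.6)

10.7819 L


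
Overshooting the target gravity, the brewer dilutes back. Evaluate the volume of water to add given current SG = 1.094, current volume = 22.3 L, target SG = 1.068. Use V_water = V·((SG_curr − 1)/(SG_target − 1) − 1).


V_water = 22.3·((1.094 − 1)/(1.068 − 1) − 1)

8.5265 L


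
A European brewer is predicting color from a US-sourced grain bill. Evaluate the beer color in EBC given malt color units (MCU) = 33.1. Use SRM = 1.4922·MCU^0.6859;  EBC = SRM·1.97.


SRM = 1.4922·33.1^0.6859 = 16.4542
EBC = 16.4542·1.97

32.4148 EBC


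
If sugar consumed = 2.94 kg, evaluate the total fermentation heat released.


Q = m_sugar · 590 kJ/kg
Q = 2.94 · 590

1734.6000 kJ


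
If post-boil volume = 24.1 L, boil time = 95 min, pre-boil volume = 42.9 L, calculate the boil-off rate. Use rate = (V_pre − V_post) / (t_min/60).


rate = (42.9 − 24.1) / (95/60)

11.8737 L/hr


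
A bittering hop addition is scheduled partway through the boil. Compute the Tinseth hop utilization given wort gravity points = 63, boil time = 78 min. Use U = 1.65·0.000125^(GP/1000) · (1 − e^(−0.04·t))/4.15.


bigness = 1.65·0.000125^(63/1000) = 0.9367
boil_factor = (1 − e^(−0.04·78))/4.15 = 0.2303
U = 0.9367 · 0.2303

0.2157


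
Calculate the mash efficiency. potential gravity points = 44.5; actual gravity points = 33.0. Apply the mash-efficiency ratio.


efficiency = actual / potential × 100
efficiency = 33.0 / 44.5 × 100

74.1573 %


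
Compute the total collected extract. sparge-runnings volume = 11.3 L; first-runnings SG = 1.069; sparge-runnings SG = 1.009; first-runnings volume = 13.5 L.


total = Σ (SG_i − 1)·1000·V_i
first = (1.069 − 1)·1000·13.5 = 931.5000
sparge = (1.009 − 1)·1000·11.3 = 101.7000
total = 931.5000 + 101.7000

1033.2000 gravity·L


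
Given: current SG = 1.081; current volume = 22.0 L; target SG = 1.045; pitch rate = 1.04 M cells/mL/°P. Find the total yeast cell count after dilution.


V_w = V·((SG_c−1)/(SG_t−1)−1);  °P = 259 − 259/SG_t;  cells = rate·(V+V_w)·°P
V_w = 22.0·((1.081−1)/(1.045−1)−1) = 17.6000
V_final = 22.0 + 17.6000 = 39.6000
°P = 259 − 259/1.045 = 11.1531
cells = 1.04·39.6000·11.1531

459.3297 billion cells


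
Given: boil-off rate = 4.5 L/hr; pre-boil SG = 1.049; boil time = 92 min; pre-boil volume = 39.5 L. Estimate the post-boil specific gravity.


V_post = V_pre − rate·(t/60);  SG_post = 1 + (SG_pre−1)·V_pre/V_post
V_post = 39.5 − 4.5·(92/60) = 32.6000
SG_post = 1 + (1.049 − 1)·39.5/32.6000

1.0594


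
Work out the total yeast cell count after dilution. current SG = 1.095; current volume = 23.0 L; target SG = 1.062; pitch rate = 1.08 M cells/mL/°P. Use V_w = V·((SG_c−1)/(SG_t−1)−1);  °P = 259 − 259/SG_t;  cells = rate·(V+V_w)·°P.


V_w = 23.0·((1.095−1)/(1.062−1)−1) = 12.2419
V_final = 23.0 + 12.2419 = 35.2419
°P = 259 − 259/1.062 = 15.1205
cells = 1.08·35.2419·15.1205

575.5068 billion cells


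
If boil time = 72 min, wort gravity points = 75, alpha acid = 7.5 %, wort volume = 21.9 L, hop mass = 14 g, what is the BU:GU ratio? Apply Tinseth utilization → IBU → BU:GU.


U = 1.65·0.000125^(GP/1000)·(1−e^(−0.04t))/4.15;  IBU = (α/100)·m·U·1000/V;  BU:GU = IBU/GP
U = 1.65·0.000125^(75/1000)·(1−e^(−0.04·72))/4.15 = 0.1913
IBU = (7.5/100)·14·0.1913·1000/21.9 = 9.1698
BU:GU = 9.1698/75

0.1223


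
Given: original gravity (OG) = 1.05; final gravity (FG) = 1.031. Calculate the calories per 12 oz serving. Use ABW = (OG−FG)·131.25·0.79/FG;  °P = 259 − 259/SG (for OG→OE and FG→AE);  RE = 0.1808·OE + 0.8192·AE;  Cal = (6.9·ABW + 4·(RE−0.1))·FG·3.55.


ABW = (1.05 − 1.031)·131.25·0.79/1.031 = 1.9108
OE = 259 − 259/1.05 = 12.3333 °P
AE = 259 − 259/1.031 = 7.7876 °P
RE = 0.1808·12.3333 + 0.8192·7.7876 = 8.6095 °P
Cal = (6.9·1.9108 + 4·(8.6095−0.1))·1.031·3.55

172.8368 kcal


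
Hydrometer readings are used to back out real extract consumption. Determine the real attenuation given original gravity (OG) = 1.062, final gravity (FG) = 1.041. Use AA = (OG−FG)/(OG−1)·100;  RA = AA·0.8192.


AA = (1.062 − 1.041)/(1.062 − 1)·100 = 33.8710
RA = 33.8710·0.8192

27.7471 %


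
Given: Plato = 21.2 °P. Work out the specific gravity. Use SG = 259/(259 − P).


SG = 259/(259 − 21.2)

1.0892


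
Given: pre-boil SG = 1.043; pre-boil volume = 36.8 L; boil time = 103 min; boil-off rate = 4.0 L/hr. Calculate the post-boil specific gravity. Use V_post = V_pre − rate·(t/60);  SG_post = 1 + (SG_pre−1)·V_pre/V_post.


V_post = 36.8 − 4.0·(103/60) = 29.9333
SG_post = 1 + (1.043 − 1)·36.8/29.9333

1.0529


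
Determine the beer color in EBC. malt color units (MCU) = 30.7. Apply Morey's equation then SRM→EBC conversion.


SRM = 1.4922·MCU^0.6859;  EBC = SRM·1.97
SRM = 1.4922·30.7^0.6859 = 15.6263
EBC = 15.6263·1.97

30.7837 EBC


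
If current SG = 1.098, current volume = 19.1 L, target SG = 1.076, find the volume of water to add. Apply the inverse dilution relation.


V_water = V·((SG_curr − 1)/(SG_target − 1) − 1)
V_water = 19.1·((1.098 − 1)/(1.076 − 1) − 1)

5.5289 L


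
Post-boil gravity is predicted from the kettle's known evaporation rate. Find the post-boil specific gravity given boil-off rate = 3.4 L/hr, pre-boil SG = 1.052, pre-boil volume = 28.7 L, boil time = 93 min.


V_post = V_pre − rate·(t/60);  SG_post = 1 + (SG_pre−1)·V_pre/V_post
V_post = 28.7 − 3.4·(93/60) = 23.4300
SG_post = 1 + (1.052 − 1)·28.7/23.4300

1.0637


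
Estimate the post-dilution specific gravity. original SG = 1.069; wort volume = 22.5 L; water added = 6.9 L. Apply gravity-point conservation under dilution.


SG_new = 1 + (SG_old − 1)·V_old/(V_old + V_water)
pts = (1.069 − 1)·1000·22.5/(22.5 + 6.9) = 52.8061
SG_new = 1 + 52.8061/1000

1.0528


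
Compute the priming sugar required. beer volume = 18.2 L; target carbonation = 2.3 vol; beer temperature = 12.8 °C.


residual = 14.695·(0.01821 + 0.09011·e^(−0.04·T));  sugar = (target − residual)·4.0·V
residual = 14.695·(0.01821 + 0.09011·e^(−0.04·12.8)) = 1.0612
sugar = (2.3 − 1.0612)·4.0·18.2

90.1873 g


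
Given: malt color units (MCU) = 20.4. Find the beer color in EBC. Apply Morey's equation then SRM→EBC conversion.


SRM = 1.4922·MCU^0.6859;  EBC = SRM·1.97
SRM = 1.4922·20.4^0.6859 = 11.8060
EBC = 11.8060·1.97

23.2578 EBC


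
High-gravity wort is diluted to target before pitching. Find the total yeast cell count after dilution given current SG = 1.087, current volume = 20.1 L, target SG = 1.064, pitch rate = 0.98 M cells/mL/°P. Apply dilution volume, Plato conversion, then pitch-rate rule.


V_w = V·((SG_c−1)/(SG_t−1)−1);  °P = 259 − 259/SG_t;  cells = rate·(V+V_w)·°P
V_w = 20.1·((1.087−1)/(1.064−1)−1) = 7.2234
V_final = 20.1 + 7.2234 = 27.3234
°P = 259 − 259/1.064 = 15.5789
cells = 0.98·27.3234·15.5789

417.1570 billion cells


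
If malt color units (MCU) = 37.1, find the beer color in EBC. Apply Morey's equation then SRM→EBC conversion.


SRM = 1.4922·MCU^0.6859;  EBC = SRM·1.97
SRM = 1.4922·37.1^0.6859 = 17.7935
EBC = 17.7935·1.97

35.0531 EBC


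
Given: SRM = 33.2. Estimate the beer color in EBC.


EBC = SRM · 1.97
EBC = 33.2 · 1.97

65.4040 EBC


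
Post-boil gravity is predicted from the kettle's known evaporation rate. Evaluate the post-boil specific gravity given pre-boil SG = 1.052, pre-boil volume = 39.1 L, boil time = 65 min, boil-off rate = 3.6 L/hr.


V_post = V_pre − rate·(t/60);  SG_post = 1 + (SG_pre−1)·V_pre/V_post
V_post = 39.1 − 3.6·(65/60) = 35.2000
SG_post = 1 + (1.052 − 1)·39.1/35.2000

1.0578


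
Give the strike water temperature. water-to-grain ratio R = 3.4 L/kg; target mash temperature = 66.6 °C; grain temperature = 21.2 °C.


T_strike = (0.41/R)·(T_mash − T_grain) + T_mash
T_strike = (0.41/3.4)·(66.6 − 21.2) + 66.6

72.0747 °C


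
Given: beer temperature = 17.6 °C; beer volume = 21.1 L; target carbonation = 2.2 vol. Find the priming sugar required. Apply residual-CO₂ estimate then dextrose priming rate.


residual = 14.695·(0.01821 + 0.09011·e^(−0.04·T));  sugar = (target − residual)·4.0·V
residual = 14.695·(0.01821 + 0.09011·e^(−0.04·17.6)) = 0.9225
sugar = (2.2 − 0.9225)·4.0·21.1

107.8183 g


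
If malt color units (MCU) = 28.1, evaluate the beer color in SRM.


SRM = 1.4922 · MCU^0.6859
SRM = 1.4922 · 28.1^0.6859

14.7060 SRM


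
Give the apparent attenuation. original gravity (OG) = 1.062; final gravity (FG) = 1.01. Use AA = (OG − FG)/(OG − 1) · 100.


AA = (1.062 − 1.01)/(1.062 − 1) · 100

83.8710 %


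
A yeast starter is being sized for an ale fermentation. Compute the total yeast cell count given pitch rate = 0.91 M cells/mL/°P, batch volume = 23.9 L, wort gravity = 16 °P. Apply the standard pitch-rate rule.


cells (billions) = rate · V_L · °P
cells = 0.91 · 23.9 · 16

347.9840 billion cells


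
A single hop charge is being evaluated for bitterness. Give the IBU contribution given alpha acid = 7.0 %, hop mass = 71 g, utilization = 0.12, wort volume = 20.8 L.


IBU = (α/100)·mass·U·1000 / V
IBU = (7.0/100)·71·0.12·1000 / 20.8

28.6731 IBU


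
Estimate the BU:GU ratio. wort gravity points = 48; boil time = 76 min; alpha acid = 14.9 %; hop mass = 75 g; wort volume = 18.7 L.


U = 1.65·0.000125^(GP/1000)·(1−e^(−0.04t))/4.15;  IBU = (α/100)·m·U·1000/V;  BU:GU = IBU/GP
U = 1.65·0.000125^(48/1000)·(1−e^(−0.04·76))/4.15 = 0.2459
IBU = (14.9/100)·75·0.2459·1000/18.7 = 146.9622
BU:GU = 146.9622/48

3.0617


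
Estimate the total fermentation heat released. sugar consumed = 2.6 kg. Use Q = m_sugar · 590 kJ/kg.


Q = 2.6 · 590

1534.0000 kJ


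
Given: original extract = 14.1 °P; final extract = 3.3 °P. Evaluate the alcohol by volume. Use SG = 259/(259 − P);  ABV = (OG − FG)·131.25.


OG = 259/(259 − 14.1) = 1.0576
FG = 259/(259 − 3.3) = 1.0129
ABV = (1.0576 − 1.0129)·131.25

5.8628 % ABV


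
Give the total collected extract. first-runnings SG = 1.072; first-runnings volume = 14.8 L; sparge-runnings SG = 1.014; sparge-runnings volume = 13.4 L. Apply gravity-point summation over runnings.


total = Σ (SG_i − 1)·1000·V_i
first = (1.072 − 1)·1000·14.8 = 1065.6000
sparge = (1.014 − 1)·1000·13.4 = 187.6000
total = 1065.6000 + 187.6000

1253.2000 gravity·L


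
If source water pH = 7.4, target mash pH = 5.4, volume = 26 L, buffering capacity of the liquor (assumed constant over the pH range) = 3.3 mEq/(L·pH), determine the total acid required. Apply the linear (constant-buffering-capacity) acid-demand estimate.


acid = buffering capacity · (pH_source − pH_target) · V
acid = 3.3 · (7.4 − 5.4) · 26

171.6000 mEq


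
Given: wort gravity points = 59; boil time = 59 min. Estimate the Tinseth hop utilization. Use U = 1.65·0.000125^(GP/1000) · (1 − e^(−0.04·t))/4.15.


bigness = 1.65·0.000125^(59/1000) = 0.9710
boil_factor = (1 − e^(−0.04·59))/4.15 = 0.2182
U = 0.9710 · 0.2182

0.2119


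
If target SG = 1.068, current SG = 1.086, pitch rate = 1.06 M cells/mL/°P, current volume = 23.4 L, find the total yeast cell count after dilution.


V_w = V·((SG_c−1)/(SG_t−1)−1);  °P = 259 − 259/SG_t;  cells = rate·(V+V_w)·°P
V_w = 23.4·((1.086−1)/(1.068−1)−1) = 6.1941
V_final = 23.4 + 6.1941 = 29.5941
°P = 259 − 259/1.068 = 16.4906
cells = 1.06·29.5941·16.4906

517.3074 billion cells
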